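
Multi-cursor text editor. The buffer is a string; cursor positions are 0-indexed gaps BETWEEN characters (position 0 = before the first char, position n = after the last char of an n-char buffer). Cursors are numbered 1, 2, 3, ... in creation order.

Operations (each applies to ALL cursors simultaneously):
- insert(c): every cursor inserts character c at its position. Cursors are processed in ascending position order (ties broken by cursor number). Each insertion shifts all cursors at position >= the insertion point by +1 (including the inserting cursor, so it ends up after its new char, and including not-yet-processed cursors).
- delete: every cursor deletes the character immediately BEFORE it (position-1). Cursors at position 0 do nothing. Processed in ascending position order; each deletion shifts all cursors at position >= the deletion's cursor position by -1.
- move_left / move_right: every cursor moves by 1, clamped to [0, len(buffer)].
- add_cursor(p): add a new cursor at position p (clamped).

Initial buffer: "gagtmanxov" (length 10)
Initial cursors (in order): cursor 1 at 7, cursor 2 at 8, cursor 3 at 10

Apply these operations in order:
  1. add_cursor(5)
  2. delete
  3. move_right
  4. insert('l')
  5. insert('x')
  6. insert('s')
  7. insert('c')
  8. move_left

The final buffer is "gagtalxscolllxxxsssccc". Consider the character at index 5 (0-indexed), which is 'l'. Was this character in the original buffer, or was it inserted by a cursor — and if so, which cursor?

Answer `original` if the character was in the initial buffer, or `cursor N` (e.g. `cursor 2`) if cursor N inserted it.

After op 1 (add_cursor(5)): buffer="gagtmanxov" (len 10), cursors c4@5 c1@7 c2@8 c3@10, authorship ..........
After op 2 (delete): buffer="gagtao" (len 6), cursors c4@4 c1@5 c2@5 c3@6, authorship ......
After op 3 (move_right): buffer="gagtao" (len 6), cursors c4@5 c1@6 c2@6 c3@6, authorship ......
After op 4 (insert('l')): buffer="gagtalolll" (len 10), cursors c4@6 c1@10 c2@10 c3@10, authorship .....4.123
After op 5 (insert('x')): buffer="gagtalxolllxxx" (len 14), cursors c4@7 c1@14 c2@14 c3@14, authorship .....44.123123
After op 6 (insert('s')): buffer="gagtalxsolllxxxsss" (len 18), cursors c4@8 c1@18 c2@18 c3@18, authorship .....444.123123123
After op 7 (insert('c')): buffer="gagtalxscolllxxxsssccc" (len 22), cursors c4@9 c1@22 c2@22 c3@22, authorship .....4444.123123123123
After op 8 (move_left): buffer="gagtalxscolllxxxsssccc" (len 22), cursors c4@8 c1@21 c2@21 c3@21, authorship .....4444.123123123123
Authorship (.=original, N=cursor N): . . . . . 4 4 4 4 . 1 2 3 1 2 3 1 2 3 1 2 3
Index 5: author = 4

Answer: cursor 4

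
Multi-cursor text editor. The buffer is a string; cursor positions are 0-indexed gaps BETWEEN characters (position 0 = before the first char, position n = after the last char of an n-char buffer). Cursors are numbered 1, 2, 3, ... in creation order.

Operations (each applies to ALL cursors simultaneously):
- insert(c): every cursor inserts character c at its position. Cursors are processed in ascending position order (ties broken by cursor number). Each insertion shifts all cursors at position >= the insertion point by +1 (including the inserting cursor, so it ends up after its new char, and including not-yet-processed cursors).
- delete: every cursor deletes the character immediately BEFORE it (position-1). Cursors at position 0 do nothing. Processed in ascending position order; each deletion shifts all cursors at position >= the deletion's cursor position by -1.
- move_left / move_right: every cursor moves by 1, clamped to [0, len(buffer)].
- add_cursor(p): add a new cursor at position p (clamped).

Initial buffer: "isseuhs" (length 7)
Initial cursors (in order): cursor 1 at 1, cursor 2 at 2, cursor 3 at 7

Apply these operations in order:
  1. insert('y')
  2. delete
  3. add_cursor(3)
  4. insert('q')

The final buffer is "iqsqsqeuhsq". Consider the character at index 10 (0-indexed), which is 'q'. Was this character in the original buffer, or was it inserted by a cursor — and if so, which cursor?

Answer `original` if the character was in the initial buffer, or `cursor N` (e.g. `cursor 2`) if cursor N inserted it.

Answer: cursor 3

Derivation:
After op 1 (insert('y')): buffer="iysyseuhsy" (len 10), cursors c1@2 c2@4 c3@10, authorship .1.2.....3
After op 2 (delete): buffer="isseuhs" (len 7), cursors c1@1 c2@2 c3@7, authorship .......
After op 3 (add_cursor(3)): buffer="isseuhs" (len 7), cursors c1@1 c2@2 c4@3 c3@7, authorship .......
After op 4 (insert('q')): buffer="iqsqsqeuhsq" (len 11), cursors c1@2 c2@4 c4@6 c3@11, authorship .1.2.4....3
Authorship (.=original, N=cursor N): . 1 . 2 . 4 . . . . 3
Index 10: author = 3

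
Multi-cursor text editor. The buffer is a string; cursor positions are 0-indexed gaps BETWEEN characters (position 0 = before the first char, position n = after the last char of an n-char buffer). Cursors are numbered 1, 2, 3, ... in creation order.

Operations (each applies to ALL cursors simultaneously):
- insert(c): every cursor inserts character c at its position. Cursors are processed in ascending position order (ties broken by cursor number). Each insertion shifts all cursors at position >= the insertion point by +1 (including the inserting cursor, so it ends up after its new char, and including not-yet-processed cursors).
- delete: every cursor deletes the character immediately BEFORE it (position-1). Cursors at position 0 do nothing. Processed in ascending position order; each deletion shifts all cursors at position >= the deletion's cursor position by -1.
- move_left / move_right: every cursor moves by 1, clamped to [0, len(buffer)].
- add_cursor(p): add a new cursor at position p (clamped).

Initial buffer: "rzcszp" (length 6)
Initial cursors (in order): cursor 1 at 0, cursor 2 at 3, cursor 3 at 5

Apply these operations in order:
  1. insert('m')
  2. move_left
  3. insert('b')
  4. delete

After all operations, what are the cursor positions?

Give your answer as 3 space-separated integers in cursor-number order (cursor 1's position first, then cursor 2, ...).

Answer: 0 4 7

Derivation:
After op 1 (insert('m')): buffer="mrzcmszmp" (len 9), cursors c1@1 c2@5 c3@8, authorship 1...2..3.
After op 2 (move_left): buffer="mrzcmszmp" (len 9), cursors c1@0 c2@4 c3@7, authorship 1...2..3.
After op 3 (insert('b')): buffer="bmrzcbmszbmp" (len 12), cursors c1@1 c2@6 c3@10, authorship 11...22..33.
After op 4 (delete): buffer="mrzcmszmp" (len 9), cursors c1@0 c2@4 c3@7, authorship 1...2..3.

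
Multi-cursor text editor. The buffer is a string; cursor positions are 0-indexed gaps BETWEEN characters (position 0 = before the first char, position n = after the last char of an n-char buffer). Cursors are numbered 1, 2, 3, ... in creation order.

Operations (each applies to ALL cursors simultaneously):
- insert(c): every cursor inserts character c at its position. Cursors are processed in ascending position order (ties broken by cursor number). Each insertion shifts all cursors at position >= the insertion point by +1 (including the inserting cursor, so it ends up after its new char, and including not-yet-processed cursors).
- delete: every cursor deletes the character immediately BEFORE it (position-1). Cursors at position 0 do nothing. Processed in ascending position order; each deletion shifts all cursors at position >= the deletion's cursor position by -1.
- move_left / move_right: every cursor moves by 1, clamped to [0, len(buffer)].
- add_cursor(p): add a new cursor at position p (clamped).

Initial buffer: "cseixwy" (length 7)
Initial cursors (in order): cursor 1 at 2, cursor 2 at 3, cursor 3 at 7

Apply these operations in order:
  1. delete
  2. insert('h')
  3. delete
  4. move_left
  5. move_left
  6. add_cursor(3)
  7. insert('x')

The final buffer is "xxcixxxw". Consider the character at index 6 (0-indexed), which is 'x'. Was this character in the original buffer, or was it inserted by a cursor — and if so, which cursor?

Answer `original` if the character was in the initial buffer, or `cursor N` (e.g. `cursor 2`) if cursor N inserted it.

After op 1 (delete): buffer="cixw" (len 4), cursors c1@1 c2@1 c3@4, authorship ....
After op 2 (insert('h')): buffer="chhixwh" (len 7), cursors c1@3 c2@3 c3@7, authorship .12...3
After op 3 (delete): buffer="cixw" (len 4), cursors c1@1 c2@1 c3@4, authorship ....
After op 4 (move_left): buffer="cixw" (len 4), cursors c1@0 c2@0 c3@3, authorship ....
After op 5 (move_left): buffer="cixw" (len 4), cursors c1@0 c2@0 c3@2, authorship ....
After op 6 (add_cursor(3)): buffer="cixw" (len 4), cursors c1@0 c2@0 c3@2 c4@3, authorship ....
After op 7 (insert('x')): buffer="xxcixxxw" (len 8), cursors c1@2 c2@2 c3@5 c4@7, authorship 12..3.4.
Authorship (.=original, N=cursor N): 1 2 . . 3 . 4 .
Index 6: author = 4

Answer: cursor 4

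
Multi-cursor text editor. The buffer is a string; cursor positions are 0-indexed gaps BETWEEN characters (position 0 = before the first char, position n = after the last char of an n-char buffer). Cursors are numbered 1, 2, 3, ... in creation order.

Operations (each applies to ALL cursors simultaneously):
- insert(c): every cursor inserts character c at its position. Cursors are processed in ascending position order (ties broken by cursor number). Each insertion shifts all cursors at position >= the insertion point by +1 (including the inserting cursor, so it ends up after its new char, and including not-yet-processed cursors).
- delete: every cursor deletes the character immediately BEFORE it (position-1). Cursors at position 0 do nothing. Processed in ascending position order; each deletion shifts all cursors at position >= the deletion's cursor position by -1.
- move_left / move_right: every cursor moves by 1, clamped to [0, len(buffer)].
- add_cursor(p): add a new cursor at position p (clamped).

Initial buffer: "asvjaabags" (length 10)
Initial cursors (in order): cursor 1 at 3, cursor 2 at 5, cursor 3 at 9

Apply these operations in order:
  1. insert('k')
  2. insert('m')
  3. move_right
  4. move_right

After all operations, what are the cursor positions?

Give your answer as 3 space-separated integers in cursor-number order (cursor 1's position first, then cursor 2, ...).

After op 1 (insert('k')): buffer="asvkjakabagks" (len 13), cursors c1@4 c2@7 c3@12, authorship ...1..2....3.
After op 2 (insert('m')): buffer="asvkmjakmabagkms" (len 16), cursors c1@5 c2@9 c3@15, authorship ...11..22....33.
After op 3 (move_right): buffer="asvkmjakmabagkms" (len 16), cursors c1@6 c2@10 c3@16, authorship ...11..22....33.
After op 4 (move_right): buffer="asvkmjakmabagkms" (len 16), cursors c1@7 c2@11 c3@16, authorship ...11..22....33.

Answer: 7 11 16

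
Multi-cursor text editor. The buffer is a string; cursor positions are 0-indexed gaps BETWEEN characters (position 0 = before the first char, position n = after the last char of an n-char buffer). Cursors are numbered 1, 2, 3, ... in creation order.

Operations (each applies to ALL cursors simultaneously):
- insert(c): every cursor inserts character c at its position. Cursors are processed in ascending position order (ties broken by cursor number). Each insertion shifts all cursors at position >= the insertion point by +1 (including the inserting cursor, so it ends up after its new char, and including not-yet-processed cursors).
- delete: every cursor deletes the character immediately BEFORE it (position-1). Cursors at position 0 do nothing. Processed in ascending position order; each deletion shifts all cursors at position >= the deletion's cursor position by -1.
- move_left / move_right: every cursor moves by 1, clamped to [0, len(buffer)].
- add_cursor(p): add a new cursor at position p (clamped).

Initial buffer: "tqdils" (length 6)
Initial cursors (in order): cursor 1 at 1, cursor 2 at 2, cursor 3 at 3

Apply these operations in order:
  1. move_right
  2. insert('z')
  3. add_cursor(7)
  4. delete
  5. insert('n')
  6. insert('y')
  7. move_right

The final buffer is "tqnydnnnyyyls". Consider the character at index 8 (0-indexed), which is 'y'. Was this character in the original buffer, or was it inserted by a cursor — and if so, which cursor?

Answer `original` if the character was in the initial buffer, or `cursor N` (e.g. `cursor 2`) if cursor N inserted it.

Answer: cursor 2

Derivation:
After op 1 (move_right): buffer="tqdils" (len 6), cursors c1@2 c2@3 c3@4, authorship ......
After op 2 (insert('z')): buffer="tqzdzizls" (len 9), cursors c1@3 c2@5 c3@7, authorship ..1.2.3..
After op 3 (add_cursor(7)): buffer="tqzdzizls" (len 9), cursors c1@3 c2@5 c3@7 c4@7, authorship ..1.2.3..
After op 4 (delete): buffer="tqdls" (len 5), cursors c1@2 c2@3 c3@3 c4@3, authorship .....
After op 5 (insert('n')): buffer="tqndnnnls" (len 9), cursors c1@3 c2@7 c3@7 c4@7, authorship ..1.234..
After op 6 (insert('y')): buffer="tqnydnnnyyyls" (len 13), cursors c1@4 c2@11 c3@11 c4@11, authorship ..11.234234..
After op 7 (move_right): buffer="tqnydnnnyyyls" (len 13), cursors c1@5 c2@12 c3@12 c4@12, authorship ..11.234234..
Authorship (.=original, N=cursor N): . . 1 1 . 2 3 4 2 3 4 . .
Index 8: author = 2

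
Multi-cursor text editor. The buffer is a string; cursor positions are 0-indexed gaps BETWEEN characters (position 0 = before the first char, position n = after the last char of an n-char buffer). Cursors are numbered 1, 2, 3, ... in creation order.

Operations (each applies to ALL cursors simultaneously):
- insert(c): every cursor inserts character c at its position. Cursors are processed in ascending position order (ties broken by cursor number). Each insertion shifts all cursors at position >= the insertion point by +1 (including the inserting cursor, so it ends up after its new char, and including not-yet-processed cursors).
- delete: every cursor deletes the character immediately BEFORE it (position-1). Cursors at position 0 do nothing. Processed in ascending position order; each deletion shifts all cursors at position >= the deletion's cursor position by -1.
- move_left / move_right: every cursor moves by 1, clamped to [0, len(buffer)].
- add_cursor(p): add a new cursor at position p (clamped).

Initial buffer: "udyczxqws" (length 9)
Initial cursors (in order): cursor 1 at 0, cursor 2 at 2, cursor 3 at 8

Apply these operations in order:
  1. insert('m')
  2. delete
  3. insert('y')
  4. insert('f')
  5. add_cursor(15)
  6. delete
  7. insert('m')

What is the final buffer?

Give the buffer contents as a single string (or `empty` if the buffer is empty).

Answer: ymudymyczxqwymm

Derivation:
After op 1 (insert('m')): buffer="mudmyczxqwms" (len 12), cursors c1@1 c2@4 c3@11, authorship 1..2......3.
After op 2 (delete): buffer="udyczxqws" (len 9), cursors c1@0 c2@2 c3@8, authorship .........
After op 3 (insert('y')): buffer="yudyyczxqwys" (len 12), cursors c1@1 c2@4 c3@11, authorship 1..2......3.
After op 4 (insert('f')): buffer="yfudyfyczxqwyfs" (len 15), cursors c1@2 c2@6 c3@14, authorship 11..22......33.
After op 5 (add_cursor(15)): buffer="yfudyfyczxqwyfs" (len 15), cursors c1@2 c2@6 c3@14 c4@15, authorship 11..22......33.
After op 6 (delete): buffer="yudyyczxqwy" (len 11), cursors c1@1 c2@4 c3@11 c4@11, authorship 1..2......3
After op 7 (insert('m')): buffer="ymudymyczxqwymm" (len 15), cursors c1@2 c2@6 c3@15 c4@15, authorship 11..22......334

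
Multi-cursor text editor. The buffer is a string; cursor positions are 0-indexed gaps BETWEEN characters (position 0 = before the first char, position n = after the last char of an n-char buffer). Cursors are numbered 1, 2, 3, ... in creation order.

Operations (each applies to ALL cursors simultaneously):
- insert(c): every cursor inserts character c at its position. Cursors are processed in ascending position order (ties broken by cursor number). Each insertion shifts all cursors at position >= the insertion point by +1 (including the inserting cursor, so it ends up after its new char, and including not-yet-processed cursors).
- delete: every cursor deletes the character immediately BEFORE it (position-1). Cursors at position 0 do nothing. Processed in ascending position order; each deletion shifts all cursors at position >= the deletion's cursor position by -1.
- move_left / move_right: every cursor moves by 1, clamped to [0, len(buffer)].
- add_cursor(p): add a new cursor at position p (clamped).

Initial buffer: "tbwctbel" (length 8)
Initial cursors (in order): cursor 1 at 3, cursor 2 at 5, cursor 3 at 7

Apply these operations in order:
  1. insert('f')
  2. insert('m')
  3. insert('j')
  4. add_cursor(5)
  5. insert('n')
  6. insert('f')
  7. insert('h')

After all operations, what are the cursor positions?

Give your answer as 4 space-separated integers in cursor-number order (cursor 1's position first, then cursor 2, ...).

Answer: 12 20 28 8

Derivation:
After op 1 (insert('f')): buffer="tbwfctfbefl" (len 11), cursors c1@4 c2@7 c3@10, authorship ...1..2..3.
After op 2 (insert('m')): buffer="tbwfmctfmbefml" (len 14), cursors c1@5 c2@9 c3@13, authorship ...11..22..33.
After op 3 (insert('j')): buffer="tbwfmjctfmjbefmjl" (len 17), cursors c1@6 c2@11 c3@16, authorship ...111..222..333.
After op 4 (add_cursor(5)): buffer="tbwfmjctfmjbefmjl" (len 17), cursors c4@5 c1@6 c2@11 c3@16, authorship ...111..222..333.
After op 5 (insert('n')): buffer="tbwfmnjnctfmjnbefmjnl" (len 21), cursors c4@6 c1@8 c2@14 c3@20, authorship ...11411..2222..3333.
After op 6 (insert('f')): buffer="tbwfmnfjnfctfmjnfbefmjnfl" (len 25), cursors c4@7 c1@10 c2@17 c3@24, authorship ...1144111..22222..33333.
After op 7 (insert('h')): buffer="tbwfmnfhjnfhctfmjnfhbefmjnfhl" (len 29), cursors c4@8 c1@12 c2@20 c3@28, authorship ...114441111..222222..333333.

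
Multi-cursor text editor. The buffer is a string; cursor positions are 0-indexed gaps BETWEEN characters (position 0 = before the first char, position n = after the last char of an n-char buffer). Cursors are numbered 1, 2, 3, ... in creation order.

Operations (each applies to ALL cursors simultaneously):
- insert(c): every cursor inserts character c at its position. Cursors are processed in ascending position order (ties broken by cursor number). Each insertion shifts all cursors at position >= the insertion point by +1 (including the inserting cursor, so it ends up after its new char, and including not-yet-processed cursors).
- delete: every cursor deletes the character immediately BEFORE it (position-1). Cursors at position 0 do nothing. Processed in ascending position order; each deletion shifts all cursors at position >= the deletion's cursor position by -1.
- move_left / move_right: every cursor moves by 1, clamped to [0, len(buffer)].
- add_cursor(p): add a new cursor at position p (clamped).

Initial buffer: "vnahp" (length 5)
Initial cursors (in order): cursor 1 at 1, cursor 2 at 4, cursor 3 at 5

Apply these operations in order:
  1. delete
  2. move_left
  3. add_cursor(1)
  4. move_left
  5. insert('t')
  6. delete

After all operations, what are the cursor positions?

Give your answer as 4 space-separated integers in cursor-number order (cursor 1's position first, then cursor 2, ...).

Answer: 0 0 0 0

Derivation:
After op 1 (delete): buffer="na" (len 2), cursors c1@0 c2@2 c3@2, authorship ..
After op 2 (move_left): buffer="na" (len 2), cursors c1@0 c2@1 c3@1, authorship ..
After op 3 (add_cursor(1)): buffer="na" (len 2), cursors c1@0 c2@1 c3@1 c4@1, authorship ..
After op 4 (move_left): buffer="na" (len 2), cursors c1@0 c2@0 c3@0 c4@0, authorship ..
After op 5 (insert('t')): buffer="ttttna" (len 6), cursors c1@4 c2@4 c3@4 c4@4, authorship 1234..
After op 6 (delete): buffer="na" (len 2), cursors c1@0 c2@0 c3@0 c4@0, authorship ..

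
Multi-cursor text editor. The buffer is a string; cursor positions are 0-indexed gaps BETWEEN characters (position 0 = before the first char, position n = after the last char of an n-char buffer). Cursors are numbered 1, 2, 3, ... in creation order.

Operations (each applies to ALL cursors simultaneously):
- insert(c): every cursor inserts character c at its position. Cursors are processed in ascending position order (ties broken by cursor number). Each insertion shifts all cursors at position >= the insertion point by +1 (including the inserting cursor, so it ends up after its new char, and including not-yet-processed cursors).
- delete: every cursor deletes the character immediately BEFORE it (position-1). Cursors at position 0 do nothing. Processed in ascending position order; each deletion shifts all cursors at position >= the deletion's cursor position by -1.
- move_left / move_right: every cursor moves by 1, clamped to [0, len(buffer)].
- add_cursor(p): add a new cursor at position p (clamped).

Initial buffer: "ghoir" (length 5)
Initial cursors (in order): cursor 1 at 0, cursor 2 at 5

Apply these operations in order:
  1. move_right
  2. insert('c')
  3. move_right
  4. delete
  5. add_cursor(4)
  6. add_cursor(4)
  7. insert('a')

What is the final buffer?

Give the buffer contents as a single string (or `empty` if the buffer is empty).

Answer: gcaoiaara

Derivation:
After op 1 (move_right): buffer="ghoir" (len 5), cursors c1@1 c2@5, authorship .....
After op 2 (insert('c')): buffer="gchoirc" (len 7), cursors c1@2 c2@7, authorship .1....2
After op 3 (move_right): buffer="gchoirc" (len 7), cursors c1@3 c2@7, authorship .1....2
After op 4 (delete): buffer="gcoir" (len 5), cursors c1@2 c2@5, authorship .1...
After op 5 (add_cursor(4)): buffer="gcoir" (len 5), cursors c1@2 c3@4 c2@5, authorship .1...
After op 6 (add_cursor(4)): buffer="gcoir" (len 5), cursors c1@2 c3@4 c4@4 c2@5, authorship .1...
After op 7 (insert('a')): buffer="gcaoiaara" (len 9), cursors c1@3 c3@7 c4@7 c2@9, authorship .11..34.2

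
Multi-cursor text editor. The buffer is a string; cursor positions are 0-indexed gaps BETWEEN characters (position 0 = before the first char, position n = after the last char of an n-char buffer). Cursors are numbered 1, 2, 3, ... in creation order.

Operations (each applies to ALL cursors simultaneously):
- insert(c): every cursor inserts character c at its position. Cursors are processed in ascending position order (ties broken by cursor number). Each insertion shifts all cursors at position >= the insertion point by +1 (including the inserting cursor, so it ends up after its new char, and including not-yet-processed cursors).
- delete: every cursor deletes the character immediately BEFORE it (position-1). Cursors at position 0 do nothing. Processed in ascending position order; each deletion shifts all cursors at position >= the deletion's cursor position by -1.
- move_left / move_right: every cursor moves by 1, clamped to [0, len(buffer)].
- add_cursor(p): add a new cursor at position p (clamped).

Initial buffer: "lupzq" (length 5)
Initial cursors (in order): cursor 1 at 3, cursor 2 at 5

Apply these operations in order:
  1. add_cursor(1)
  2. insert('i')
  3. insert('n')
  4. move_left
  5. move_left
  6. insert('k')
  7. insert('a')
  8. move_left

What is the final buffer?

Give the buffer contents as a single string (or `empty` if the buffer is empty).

After op 1 (add_cursor(1)): buffer="lupzq" (len 5), cursors c3@1 c1@3 c2@5, authorship .....
After op 2 (insert('i')): buffer="liupizqi" (len 8), cursors c3@2 c1@5 c2@8, authorship .3..1..2
After op 3 (insert('n')): buffer="linupinzqin" (len 11), cursors c3@3 c1@7 c2@11, authorship .33..11..22
After op 4 (move_left): buffer="linupinzqin" (len 11), cursors c3@2 c1@6 c2@10, authorship .33..11..22
After op 5 (move_left): buffer="linupinzqin" (len 11), cursors c3@1 c1@5 c2@9, authorship .33..11..22
After op 6 (insert('k')): buffer="lkinupkinzqkin" (len 14), cursors c3@2 c1@7 c2@12, authorship .333..111..222
After op 7 (insert('a')): buffer="lkainupkainzqkain" (len 17), cursors c3@3 c1@9 c2@15, authorship .3333..1111..2222
After op 8 (move_left): buffer="lkainupkainzqkain" (len 17), cursors c3@2 c1@8 c2@14, authorship .3333..1111..2222

Answer: lkainupkainzqkain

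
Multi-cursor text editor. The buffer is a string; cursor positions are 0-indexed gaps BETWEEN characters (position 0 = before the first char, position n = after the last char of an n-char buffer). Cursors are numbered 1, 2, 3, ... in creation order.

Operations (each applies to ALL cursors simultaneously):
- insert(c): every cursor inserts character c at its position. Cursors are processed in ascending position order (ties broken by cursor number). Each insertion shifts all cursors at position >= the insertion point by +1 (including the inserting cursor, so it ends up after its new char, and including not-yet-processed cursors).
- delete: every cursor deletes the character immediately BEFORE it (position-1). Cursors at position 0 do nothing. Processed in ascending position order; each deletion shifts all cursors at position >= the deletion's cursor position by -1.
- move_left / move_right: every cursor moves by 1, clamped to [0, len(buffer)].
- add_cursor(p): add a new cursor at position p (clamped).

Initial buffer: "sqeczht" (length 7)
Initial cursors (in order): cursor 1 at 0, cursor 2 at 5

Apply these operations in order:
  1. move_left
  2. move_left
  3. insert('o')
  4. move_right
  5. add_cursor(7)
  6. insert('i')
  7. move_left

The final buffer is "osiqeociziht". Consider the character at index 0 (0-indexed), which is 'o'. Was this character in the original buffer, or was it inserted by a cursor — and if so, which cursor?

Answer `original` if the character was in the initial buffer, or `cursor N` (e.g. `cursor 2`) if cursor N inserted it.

Answer: cursor 1

Derivation:
After op 1 (move_left): buffer="sqeczht" (len 7), cursors c1@0 c2@4, authorship .......
After op 2 (move_left): buffer="sqeczht" (len 7), cursors c1@0 c2@3, authorship .......
After op 3 (insert('o')): buffer="osqeoczht" (len 9), cursors c1@1 c2@5, authorship 1...2....
After op 4 (move_right): buffer="osqeoczht" (len 9), cursors c1@2 c2@6, authorship 1...2....
After op 5 (add_cursor(7)): buffer="osqeoczht" (len 9), cursors c1@2 c2@6 c3@7, authorship 1...2....
After op 6 (insert('i')): buffer="osiqeociziht" (len 12), cursors c1@3 c2@8 c3@10, authorship 1.1..2.2.3..
After op 7 (move_left): buffer="osiqeociziht" (len 12), cursors c1@2 c2@7 c3@9, authorship 1.1..2.2.3..
Authorship (.=original, N=cursor N): 1 . 1 . . 2 . 2 . 3 . .
Index 0: author = 1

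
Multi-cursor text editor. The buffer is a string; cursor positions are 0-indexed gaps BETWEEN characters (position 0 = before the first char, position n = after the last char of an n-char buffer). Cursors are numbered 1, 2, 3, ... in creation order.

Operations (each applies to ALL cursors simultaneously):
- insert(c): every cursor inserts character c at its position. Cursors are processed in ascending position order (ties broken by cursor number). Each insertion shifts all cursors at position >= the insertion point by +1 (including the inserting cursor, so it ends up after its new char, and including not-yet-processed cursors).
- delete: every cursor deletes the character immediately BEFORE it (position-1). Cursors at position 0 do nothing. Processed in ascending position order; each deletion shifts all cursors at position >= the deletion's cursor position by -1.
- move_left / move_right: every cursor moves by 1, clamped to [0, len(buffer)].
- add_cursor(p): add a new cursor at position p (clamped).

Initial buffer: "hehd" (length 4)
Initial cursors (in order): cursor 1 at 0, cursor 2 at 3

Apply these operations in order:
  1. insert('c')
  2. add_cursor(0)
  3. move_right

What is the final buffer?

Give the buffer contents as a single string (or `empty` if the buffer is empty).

Answer: chehcd

Derivation:
After op 1 (insert('c')): buffer="chehcd" (len 6), cursors c1@1 c2@5, authorship 1...2.
After op 2 (add_cursor(0)): buffer="chehcd" (len 6), cursors c3@0 c1@1 c2@5, authorship 1...2.
After op 3 (move_right): buffer="chehcd" (len 6), cursors c3@1 c1@2 c2@6, authorship 1...2.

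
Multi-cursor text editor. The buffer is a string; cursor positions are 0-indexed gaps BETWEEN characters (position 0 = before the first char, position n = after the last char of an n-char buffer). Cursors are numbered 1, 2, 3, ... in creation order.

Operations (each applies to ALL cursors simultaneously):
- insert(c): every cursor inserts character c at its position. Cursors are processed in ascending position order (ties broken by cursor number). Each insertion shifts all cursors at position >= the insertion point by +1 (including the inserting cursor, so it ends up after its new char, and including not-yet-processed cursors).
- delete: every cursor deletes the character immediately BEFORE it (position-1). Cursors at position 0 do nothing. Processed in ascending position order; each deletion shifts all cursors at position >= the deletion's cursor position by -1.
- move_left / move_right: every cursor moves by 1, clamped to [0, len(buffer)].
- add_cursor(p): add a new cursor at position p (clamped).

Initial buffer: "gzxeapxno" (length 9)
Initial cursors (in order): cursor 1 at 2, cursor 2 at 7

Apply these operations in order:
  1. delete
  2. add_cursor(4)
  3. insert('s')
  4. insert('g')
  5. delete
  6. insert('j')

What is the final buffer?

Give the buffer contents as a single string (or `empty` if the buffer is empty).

After op 1 (delete): buffer="gxeapno" (len 7), cursors c1@1 c2@5, authorship .......
After op 2 (add_cursor(4)): buffer="gxeapno" (len 7), cursors c1@1 c3@4 c2@5, authorship .......
After op 3 (insert('s')): buffer="gsxeaspsno" (len 10), cursors c1@2 c3@6 c2@8, authorship .1...3.2..
After op 4 (insert('g')): buffer="gsgxeasgpsgno" (len 13), cursors c1@3 c3@8 c2@11, authorship .11...33.22..
After op 5 (delete): buffer="gsxeaspsno" (len 10), cursors c1@2 c3@6 c2@8, authorship .1...3.2..
After op 6 (insert('j')): buffer="gsjxeasjpsjno" (len 13), cursors c1@3 c3@8 c2@11, authorship .11...33.22..

Answer: gsjxeasjpsjno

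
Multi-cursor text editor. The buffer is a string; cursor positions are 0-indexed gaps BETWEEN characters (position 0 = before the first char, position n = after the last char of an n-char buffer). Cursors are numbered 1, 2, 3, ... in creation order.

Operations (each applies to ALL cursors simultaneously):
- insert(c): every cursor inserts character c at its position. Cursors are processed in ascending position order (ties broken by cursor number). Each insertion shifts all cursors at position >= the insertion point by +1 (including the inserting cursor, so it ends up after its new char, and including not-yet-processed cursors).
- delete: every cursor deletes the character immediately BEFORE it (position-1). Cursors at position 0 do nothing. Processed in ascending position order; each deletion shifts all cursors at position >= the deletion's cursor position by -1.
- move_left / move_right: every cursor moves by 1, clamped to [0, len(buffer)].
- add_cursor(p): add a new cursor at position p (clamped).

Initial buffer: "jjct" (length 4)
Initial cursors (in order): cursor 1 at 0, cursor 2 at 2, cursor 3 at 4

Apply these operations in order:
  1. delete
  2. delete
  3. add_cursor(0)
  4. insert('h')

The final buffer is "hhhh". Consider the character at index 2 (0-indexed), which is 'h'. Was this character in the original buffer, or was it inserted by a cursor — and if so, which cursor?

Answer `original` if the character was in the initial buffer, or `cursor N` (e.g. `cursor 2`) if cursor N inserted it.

After op 1 (delete): buffer="jc" (len 2), cursors c1@0 c2@1 c3@2, authorship ..
After op 2 (delete): buffer="" (len 0), cursors c1@0 c2@0 c3@0, authorship 
After op 3 (add_cursor(0)): buffer="" (len 0), cursors c1@0 c2@0 c3@0 c4@0, authorship 
After op 4 (insert('h')): buffer="hhhh" (len 4), cursors c1@4 c2@4 c3@4 c4@4, authorship 1234
Authorship (.=original, N=cursor N): 1 2 3 4
Index 2: author = 3

Answer: cursor 3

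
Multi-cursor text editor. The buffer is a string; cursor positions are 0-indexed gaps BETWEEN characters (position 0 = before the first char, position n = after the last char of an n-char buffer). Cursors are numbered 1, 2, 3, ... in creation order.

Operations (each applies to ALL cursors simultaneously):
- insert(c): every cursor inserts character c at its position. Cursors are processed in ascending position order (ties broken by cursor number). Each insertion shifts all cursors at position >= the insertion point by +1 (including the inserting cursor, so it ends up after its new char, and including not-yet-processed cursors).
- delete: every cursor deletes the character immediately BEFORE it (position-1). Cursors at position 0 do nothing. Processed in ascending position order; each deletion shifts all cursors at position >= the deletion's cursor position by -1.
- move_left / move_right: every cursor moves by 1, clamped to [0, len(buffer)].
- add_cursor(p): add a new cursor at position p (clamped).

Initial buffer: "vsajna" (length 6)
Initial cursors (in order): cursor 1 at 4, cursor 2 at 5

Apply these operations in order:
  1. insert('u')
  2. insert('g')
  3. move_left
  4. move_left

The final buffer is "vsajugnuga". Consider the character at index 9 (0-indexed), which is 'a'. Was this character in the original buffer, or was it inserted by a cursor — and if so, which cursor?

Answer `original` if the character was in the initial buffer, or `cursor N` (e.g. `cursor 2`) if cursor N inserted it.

Answer: original

Derivation:
After op 1 (insert('u')): buffer="vsajunua" (len 8), cursors c1@5 c2@7, authorship ....1.2.
After op 2 (insert('g')): buffer="vsajugnuga" (len 10), cursors c1@6 c2@9, authorship ....11.22.
After op 3 (move_left): buffer="vsajugnuga" (len 10), cursors c1@5 c2@8, authorship ....11.22.
After op 4 (move_left): buffer="vsajugnuga" (len 10), cursors c1@4 c2@7, authorship ....11.22.
Authorship (.=original, N=cursor N): . . . . 1 1 . 2 2 .
Index 9: author = original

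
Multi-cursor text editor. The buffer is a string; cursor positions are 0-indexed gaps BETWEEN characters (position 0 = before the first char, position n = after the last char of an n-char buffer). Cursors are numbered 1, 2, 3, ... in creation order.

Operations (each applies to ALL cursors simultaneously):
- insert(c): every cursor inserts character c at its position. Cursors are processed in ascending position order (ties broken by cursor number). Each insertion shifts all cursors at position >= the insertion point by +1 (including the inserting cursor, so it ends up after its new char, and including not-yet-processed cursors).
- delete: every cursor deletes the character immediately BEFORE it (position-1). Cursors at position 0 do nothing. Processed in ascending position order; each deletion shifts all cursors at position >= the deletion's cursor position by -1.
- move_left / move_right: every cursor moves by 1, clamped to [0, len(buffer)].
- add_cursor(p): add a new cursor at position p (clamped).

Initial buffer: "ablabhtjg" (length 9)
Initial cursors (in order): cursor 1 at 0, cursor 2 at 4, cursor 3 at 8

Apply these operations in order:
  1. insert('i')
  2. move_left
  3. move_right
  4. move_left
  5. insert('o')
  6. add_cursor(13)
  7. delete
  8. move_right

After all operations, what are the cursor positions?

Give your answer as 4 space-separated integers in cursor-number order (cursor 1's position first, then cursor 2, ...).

After op 1 (insert('i')): buffer="iablaibhtjig" (len 12), cursors c1@1 c2@6 c3@11, authorship 1....2....3.
After op 2 (move_left): buffer="iablaibhtjig" (len 12), cursors c1@0 c2@5 c3@10, authorship 1....2....3.
After op 3 (move_right): buffer="iablaibhtjig" (len 12), cursors c1@1 c2@6 c3@11, authorship 1....2....3.
After op 4 (move_left): buffer="iablaibhtjig" (len 12), cursors c1@0 c2@5 c3@10, authorship 1....2....3.
After op 5 (insert('o')): buffer="oiablaoibhtjoig" (len 15), cursors c1@1 c2@7 c3@13, authorship 11....22....33.
After op 6 (add_cursor(13)): buffer="oiablaoibhtjoig" (len 15), cursors c1@1 c2@7 c3@13 c4@13, authorship 11....22....33.
After op 7 (delete): buffer="iablaibhtig" (len 11), cursors c1@0 c2@5 c3@9 c4@9, authorship 1....2...3.
After op 8 (move_right): buffer="iablaibhtig" (len 11), cursors c1@1 c2@6 c3@10 c4@10, authorship 1....2...3.

Answer: 1 6 10 10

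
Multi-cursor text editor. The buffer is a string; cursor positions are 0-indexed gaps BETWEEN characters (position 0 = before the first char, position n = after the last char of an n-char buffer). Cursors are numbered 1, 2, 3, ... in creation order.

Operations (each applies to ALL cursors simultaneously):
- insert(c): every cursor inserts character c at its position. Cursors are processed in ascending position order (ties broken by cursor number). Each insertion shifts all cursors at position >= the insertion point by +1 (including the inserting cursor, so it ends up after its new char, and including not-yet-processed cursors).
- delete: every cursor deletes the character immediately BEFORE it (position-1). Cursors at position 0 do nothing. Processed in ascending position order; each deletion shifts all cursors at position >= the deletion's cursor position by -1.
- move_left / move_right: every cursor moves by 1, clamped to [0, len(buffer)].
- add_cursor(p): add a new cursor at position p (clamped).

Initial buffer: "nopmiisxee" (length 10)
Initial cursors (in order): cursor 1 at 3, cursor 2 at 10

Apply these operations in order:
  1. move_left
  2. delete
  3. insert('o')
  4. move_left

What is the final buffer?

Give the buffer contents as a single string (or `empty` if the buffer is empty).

After op 1 (move_left): buffer="nopmiisxee" (len 10), cursors c1@2 c2@9, authorship ..........
After op 2 (delete): buffer="npmiisxe" (len 8), cursors c1@1 c2@7, authorship ........
After op 3 (insert('o')): buffer="nopmiisxoe" (len 10), cursors c1@2 c2@9, authorship .1......2.
After op 4 (move_left): buffer="nopmiisxoe" (len 10), cursors c1@1 c2@8, authorship .1......2.

Answer: nopmiisxoe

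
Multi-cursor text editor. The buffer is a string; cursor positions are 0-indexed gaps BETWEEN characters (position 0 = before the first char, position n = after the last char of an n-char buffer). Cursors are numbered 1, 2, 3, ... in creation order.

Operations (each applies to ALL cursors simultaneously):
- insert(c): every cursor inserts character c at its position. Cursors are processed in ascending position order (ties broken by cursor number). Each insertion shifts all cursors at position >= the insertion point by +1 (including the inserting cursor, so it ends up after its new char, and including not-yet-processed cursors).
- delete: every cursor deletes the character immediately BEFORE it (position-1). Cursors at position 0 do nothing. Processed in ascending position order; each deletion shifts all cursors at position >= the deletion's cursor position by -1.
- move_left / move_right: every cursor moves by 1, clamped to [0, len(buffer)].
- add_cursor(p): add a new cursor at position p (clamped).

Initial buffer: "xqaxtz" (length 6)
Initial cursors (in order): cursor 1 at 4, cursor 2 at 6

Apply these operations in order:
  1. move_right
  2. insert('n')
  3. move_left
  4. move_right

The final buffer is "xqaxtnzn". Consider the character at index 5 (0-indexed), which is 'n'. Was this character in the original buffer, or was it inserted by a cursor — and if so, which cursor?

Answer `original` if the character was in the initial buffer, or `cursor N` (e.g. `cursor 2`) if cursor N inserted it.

After op 1 (move_right): buffer="xqaxtz" (len 6), cursors c1@5 c2@6, authorship ......
After op 2 (insert('n')): buffer="xqaxtnzn" (len 8), cursors c1@6 c2@8, authorship .....1.2
After op 3 (move_left): buffer="xqaxtnzn" (len 8), cursors c1@5 c2@7, authorship .....1.2
After op 4 (move_right): buffer="xqaxtnzn" (len 8), cursors c1@6 c2@8, authorship .....1.2
Authorship (.=original, N=cursor N): . . . . . 1 . 2
Index 5: author = 1

Answer: cursor 1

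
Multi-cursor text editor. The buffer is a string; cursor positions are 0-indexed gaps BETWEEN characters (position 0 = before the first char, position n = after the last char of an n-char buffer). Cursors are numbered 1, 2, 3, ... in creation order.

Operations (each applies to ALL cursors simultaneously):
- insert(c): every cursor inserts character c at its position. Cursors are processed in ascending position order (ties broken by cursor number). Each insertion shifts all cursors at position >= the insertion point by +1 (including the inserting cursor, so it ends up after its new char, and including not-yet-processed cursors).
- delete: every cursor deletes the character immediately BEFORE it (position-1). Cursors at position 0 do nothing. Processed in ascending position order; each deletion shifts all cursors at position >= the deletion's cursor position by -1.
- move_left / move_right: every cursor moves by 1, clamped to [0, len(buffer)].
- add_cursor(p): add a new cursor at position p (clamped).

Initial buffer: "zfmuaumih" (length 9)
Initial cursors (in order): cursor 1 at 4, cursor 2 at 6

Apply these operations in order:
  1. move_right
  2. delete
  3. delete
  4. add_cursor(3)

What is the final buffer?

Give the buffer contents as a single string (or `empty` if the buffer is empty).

Answer: zfmih

Derivation:
After op 1 (move_right): buffer="zfmuaumih" (len 9), cursors c1@5 c2@7, authorship .........
After op 2 (delete): buffer="zfmuuih" (len 7), cursors c1@4 c2@5, authorship .......
After op 3 (delete): buffer="zfmih" (len 5), cursors c1@3 c2@3, authorship .....
After op 4 (add_cursor(3)): buffer="zfmih" (len 5), cursors c1@3 c2@3 c3@3, authorship .....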